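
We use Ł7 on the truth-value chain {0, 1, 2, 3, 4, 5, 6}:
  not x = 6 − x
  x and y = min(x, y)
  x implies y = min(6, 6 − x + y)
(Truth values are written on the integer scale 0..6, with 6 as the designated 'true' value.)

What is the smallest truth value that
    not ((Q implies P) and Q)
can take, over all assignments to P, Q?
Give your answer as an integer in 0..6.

0

Take P = 6, Q = 6:
Q implies P = 6 implies 6 = 6
(Q implies P) and Q = 6 and 6 = 6
not ((Q implies P) and Q) = not 6 = 0
No assignment yields a value below 0, so this is the minimum.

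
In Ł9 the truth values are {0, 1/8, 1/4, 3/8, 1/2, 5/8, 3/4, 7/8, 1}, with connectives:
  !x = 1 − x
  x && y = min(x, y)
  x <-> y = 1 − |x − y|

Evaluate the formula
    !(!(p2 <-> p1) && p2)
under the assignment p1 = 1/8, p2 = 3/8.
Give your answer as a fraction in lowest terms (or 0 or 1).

3/4

p2 <-> p1 = 3/8 <-> 1/8 = 3/4
!(p2 <-> p1) = !3/4 = 1/4
!(p2 <-> p1) && p2 = 1/4 && 3/8 = 1/4
!(!(p2 <-> p1) && p2) = !1/4 = 3/4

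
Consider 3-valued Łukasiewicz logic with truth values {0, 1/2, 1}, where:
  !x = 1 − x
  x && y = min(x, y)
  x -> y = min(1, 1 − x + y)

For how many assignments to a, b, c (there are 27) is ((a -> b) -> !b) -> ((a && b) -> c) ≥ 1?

value 1: 26 assignments (counts)
value 1/2: 1 assignment
So 26 of the 27 assignments meet the threshold.

26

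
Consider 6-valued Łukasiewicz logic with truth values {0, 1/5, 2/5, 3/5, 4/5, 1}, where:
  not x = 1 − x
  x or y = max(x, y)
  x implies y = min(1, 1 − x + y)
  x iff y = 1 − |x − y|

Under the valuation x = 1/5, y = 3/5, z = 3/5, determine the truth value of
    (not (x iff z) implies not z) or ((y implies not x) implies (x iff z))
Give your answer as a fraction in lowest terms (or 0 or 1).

1

x iff z = 1/5 iff 3/5 = 3/5
not (x iff z) = not 3/5 = 2/5
not z = not 3/5 = 2/5
not (x iff z) implies not z = 2/5 implies 2/5 = 1
not x = not 1/5 = 4/5
y implies not x = 3/5 implies 4/5 = 1
x iff z = 1/5 iff 3/5 = 3/5
(y implies not x) implies (x iff z) = 1 implies 3/5 = 3/5
(not (x iff z) implies not z) or ((y implies not x) implies (x iff z)) = 1 or 3/5 = 1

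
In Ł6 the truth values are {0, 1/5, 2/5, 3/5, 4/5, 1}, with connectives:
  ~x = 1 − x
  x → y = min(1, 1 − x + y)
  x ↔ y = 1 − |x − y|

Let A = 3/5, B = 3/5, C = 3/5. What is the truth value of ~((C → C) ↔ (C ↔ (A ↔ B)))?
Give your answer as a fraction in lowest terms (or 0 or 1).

C → C = 3/5 → 3/5 = 1
A ↔ B = 3/5 ↔ 3/5 = 1
C ↔ (A ↔ B) = 3/5 ↔ 1 = 3/5
(C → C) ↔ (C ↔ (A ↔ B)) = 1 ↔ 3/5 = 3/5
~((C → C) ↔ (C ↔ (A ↔ B))) = ~3/5 = 2/5

2/5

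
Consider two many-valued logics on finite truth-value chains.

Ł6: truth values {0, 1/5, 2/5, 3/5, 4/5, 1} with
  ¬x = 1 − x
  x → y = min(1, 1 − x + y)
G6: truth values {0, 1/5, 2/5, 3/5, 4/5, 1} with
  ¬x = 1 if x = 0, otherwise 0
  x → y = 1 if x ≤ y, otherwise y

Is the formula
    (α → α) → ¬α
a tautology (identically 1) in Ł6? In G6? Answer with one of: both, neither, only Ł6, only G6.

neither

In Ł6: at α = 1/5 the value is 4/5 — not a tautology.
In G6: at α = 1/5 the value is 0 — not a tautology.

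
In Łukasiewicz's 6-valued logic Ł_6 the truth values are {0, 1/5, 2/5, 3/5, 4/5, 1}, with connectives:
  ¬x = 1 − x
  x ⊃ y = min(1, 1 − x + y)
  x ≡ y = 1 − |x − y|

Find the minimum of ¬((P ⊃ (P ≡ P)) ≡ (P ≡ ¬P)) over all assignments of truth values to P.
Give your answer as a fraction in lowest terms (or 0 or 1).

Take P = 2/5:
P ≡ P = 2/5 ≡ 2/5 = 1
P ⊃ (P ≡ P) = 2/5 ⊃ 1 = 1
¬P = ¬2/5 = 3/5
P ≡ ¬P = 2/5 ≡ 3/5 = 4/5
(P ⊃ (P ≡ P)) ≡ (P ≡ ¬P) = 1 ≡ 4/5 = 4/5
¬((P ⊃ (P ≡ P)) ≡ (P ≡ ¬P)) = ¬4/5 = 1/5
No assignment yields a value below 1/5, so this is the minimum.

1/5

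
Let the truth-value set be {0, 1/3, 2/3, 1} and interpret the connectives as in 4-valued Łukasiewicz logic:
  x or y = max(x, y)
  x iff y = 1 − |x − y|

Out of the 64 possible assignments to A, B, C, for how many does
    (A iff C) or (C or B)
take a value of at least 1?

value 1: 37 assignments (counts)
value 2/3: 21 assignments
value 1/3: 5 assignments
value 0: 1 assignment
So 37 of the 64 assignments meet the threshold.

37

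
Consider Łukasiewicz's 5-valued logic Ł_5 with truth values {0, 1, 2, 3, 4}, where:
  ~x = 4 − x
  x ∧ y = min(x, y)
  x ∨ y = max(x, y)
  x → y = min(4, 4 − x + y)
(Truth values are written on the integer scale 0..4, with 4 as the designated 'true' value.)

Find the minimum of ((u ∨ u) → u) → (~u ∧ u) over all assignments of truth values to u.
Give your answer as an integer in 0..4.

Take u = 0:
u ∨ u = 0 ∨ 0 = 0
(u ∨ u) → u = 0 → 0 = 4
~u = ~0 = 4
~u ∧ u = 4 ∧ 0 = 0
((u ∨ u) → u) → (~u ∧ u) = 4 → 0 = 0
No assignment yields a value below 0, so this is the minimum.

0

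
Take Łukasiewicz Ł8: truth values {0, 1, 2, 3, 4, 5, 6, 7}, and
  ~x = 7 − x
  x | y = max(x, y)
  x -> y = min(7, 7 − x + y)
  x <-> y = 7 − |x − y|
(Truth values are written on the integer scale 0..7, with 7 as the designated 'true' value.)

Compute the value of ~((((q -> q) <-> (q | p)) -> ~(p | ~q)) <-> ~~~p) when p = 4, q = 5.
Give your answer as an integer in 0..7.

q -> q = 5 -> 5 = 7
q | p = 5 | 4 = 5
(q -> q) <-> (q | p) = 7 <-> 5 = 5
~q = ~5 = 2
p | ~q = 4 | 2 = 4
~(p | ~q) = ~4 = 3
((q -> q) <-> (q | p)) -> ~(p | ~q) = 5 -> 3 = 5
~p = ~4 = 3
~~p = ~3 = 4
~~~p = ~4 = 3
(((q -> q) <-> (q | p)) -> ~(p | ~q)) <-> ~~~p = 5 <-> 3 = 5
~((((q -> q) <-> (q | p)) -> ~(p | ~q)) <-> ~~~p) = ~5 = 2

2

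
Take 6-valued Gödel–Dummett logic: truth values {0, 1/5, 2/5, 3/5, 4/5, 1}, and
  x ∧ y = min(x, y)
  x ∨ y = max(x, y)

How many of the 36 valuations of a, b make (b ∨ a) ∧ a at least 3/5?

18

value 1: 6 assignments (counts)
value 4/5: 6 assignments (counts)
value 3/5: 6 assignments (counts)
value 2/5: 6 assignments
value 1/5: 6 assignments
value 0: 6 assignments
So 18 of the 36 assignments meet the threshold.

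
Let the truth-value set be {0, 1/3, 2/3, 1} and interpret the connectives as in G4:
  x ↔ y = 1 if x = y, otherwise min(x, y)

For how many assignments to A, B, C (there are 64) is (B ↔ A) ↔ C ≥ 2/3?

22

value 1: 16 assignments (counts)
value 2/3: 6 assignments (counts)
value 1/3: 14 assignments
value 0: 28 assignments
So 22 of the 64 assignments meet the threshold.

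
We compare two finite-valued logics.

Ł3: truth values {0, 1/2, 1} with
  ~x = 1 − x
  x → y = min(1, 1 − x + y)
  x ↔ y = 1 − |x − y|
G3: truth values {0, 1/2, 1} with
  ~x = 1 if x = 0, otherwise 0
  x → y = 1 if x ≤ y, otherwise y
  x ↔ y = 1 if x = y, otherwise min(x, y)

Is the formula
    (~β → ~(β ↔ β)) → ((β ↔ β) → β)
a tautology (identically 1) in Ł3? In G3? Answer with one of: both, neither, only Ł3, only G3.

only Ł3

In Ł3: every assignment gives 1 — tautology.
In G3: at β = 1/2 the value is 1/2 — not a tautology.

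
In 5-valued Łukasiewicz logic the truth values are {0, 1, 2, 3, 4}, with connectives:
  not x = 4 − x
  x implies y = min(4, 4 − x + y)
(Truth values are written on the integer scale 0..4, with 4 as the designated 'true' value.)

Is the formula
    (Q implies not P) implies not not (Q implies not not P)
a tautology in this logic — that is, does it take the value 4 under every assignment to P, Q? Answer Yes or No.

Counterexample: take P = 0, Q = 1.
not P = not 0 = 4
Q implies not P = 1 implies 4 = 4
not P = not 0 = 4
not not P = not 4 = 0
Q implies not not P = 1 implies 0 = 3
not (Q implies not not P) = not 3 = 1
not not (Q implies not not P) = not 1 = 3
(Q implies not P) implies not not (Q implies not not P) = 4 implies 3 = 3
This gives 3 ≠ 4.

No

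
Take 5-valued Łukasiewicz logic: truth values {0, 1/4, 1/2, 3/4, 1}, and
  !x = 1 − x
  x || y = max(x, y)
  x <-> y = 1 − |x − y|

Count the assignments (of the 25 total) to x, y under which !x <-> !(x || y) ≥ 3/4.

value 1: 15 assignments (counts)
value 3/4: 4 assignments (counts)
value 1/2: 3 assignments
value 1/4: 2 assignments
value 0: 1 assignment
So 19 of the 25 assignments meet the threshold.

19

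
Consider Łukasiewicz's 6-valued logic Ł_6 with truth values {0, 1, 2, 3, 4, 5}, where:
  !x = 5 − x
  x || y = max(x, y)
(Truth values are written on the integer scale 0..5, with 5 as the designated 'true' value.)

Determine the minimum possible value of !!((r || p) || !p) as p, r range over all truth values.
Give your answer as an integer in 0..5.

Take p = 2, r = 0:
r || p = 0 || 2 = 2
!p = !2 = 3
(r || p) || !p = 2 || 3 = 3
!((r || p) || !p) = !3 = 2
!!((r || p) || !p) = !2 = 3
No assignment yields a value below 3, so this is the minimum.

3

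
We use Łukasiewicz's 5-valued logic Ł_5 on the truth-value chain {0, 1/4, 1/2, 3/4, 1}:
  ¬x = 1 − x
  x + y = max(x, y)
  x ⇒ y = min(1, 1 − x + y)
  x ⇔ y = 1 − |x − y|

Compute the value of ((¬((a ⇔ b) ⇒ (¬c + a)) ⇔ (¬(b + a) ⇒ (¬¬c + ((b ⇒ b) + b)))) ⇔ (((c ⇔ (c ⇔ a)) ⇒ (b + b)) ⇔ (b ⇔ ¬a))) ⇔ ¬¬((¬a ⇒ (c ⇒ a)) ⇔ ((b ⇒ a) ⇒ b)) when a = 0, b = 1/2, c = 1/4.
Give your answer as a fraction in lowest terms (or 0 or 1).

a ⇔ b = 0 ⇔ 1/2 = 1/2
¬c = ¬1/4 = 3/4
¬c + a = 3/4 + 0 = 3/4
(a ⇔ b) ⇒ (¬c + a) = 1/2 ⇒ 3/4 = 1
¬((a ⇔ b) ⇒ (¬c + a)) = ¬1 = 0
b + a = 1/2 + 0 = 1/2
¬(b + a) = ¬1/2 = 1/2
¬c = ¬1/4 = 3/4
¬¬c = ¬3/4 = 1/4
b ⇒ b = 1/2 ⇒ 1/2 = 1
(b ⇒ b) + b = 1 + 1/2 = 1
¬¬c + ((b ⇒ b) + b) = 1/4 + 1 = 1
¬(b + a) ⇒ (¬¬c + ((b ⇒ b) + b)) = 1/2 ⇒ 1 = 1
¬((a ⇔ b) ⇒ (¬c + a)) ⇔ (¬(b + a) ⇒ (¬¬c + ((b ⇒ b) + b))) = 0 ⇔ 1 = 0
c ⇔ a = 1/4 ⇔ 0 = 3/4
c ⇔ (c ⇔ a) = 1/4 ⇔ 3/4 = 1/2
b + b = 1/2 + 1/2 = 1/2
(c ⇔ (c ⇔ a)) ⇒ (b + b) = 1/2 ⇒ 1/2 = 1
¬a = ¬0 = 1
b ⇔ ¬a = 1/2 ⇔ 1 = 1/2
((c ⇔ (c ⇔ a)) ⇒ (b + b)) ⇔ (b ⇔ ¬a) = 1 ⇔ 1/2 = 1/2
(¬((a ⇔ b) ⇒ (¬c + a)) ⇔ (¬(b + a) ⇒ (¬¬c + ((b ⇒ b) + b)))) ⇔ (((c ⇔ (c ⇔ a)) ⇒ (b + b)) ⇔ (b ⇔ ¬a)) = 0 ⇔ 1/2 = 1/2
¬a = ¬0 = 1
c ⇒ a = 1/4 ⇒ 0 = 3/4
¬a ⇒ (c ⇒ a) = 1 ⇒ 3/4 = 3/4
b ⇒ a = 1/2 ⇒ 0 = 1/2
(b ⇒ a) ⇒ b = 1/2 ⇒ 1/2 = 1
(¬a ⇒ (c ⇒ a)) ⇔ ((b ⇒ a) ⇒ b) = 3/4 ⇔ 1 = 3/4
¬((¬a ⇒ (c ⇒ a)) ⇔ ((b ⇒ a) ⇒ b)) = ¬3/4 = 1/4
¬¬((¬a ⇒ (c ⇒ a)) ⇔ ((b ⇒ a) ⇒ b)) = ¬1/4 = 3/4
((¬((a ⇔ b) ⇒ (¬c + a)) ⇔ (¬(b + a) ⇒ (¬¬c + ((b ⇒ b) + b)))) ⇔ (((c ⇔ (c ⇔ a)) ⇒ (b + b)) ⇔ (b ⇔ ¬a))) ⇔ ¬¬((¬a ⇒ (c ⇒ a)) ⇔ ((b ⇒ a) ⇒ b)) = 1/2 ⇔ 3/4 = 3/4

3/4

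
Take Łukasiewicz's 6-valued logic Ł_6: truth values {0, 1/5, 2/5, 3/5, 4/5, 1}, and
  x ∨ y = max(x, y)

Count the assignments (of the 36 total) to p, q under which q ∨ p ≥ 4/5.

20

value 1: 11 assignments (counts)
value 4/5: 9 assignments (counts)
value 3/5: 7 assignments
value 2/5: 5 assignments
value 1/5: 3 assignments
value 0: 1 assignment
So 20 of the 36 assignments meet the threshold.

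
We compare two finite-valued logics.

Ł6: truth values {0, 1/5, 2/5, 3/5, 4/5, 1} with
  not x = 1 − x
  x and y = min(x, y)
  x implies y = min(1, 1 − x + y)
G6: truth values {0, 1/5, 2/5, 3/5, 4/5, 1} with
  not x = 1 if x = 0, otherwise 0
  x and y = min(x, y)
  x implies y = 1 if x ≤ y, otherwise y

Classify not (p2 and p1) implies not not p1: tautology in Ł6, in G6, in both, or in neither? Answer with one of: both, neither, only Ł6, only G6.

In Ł6: at p1 = 0, p2 = 0 the value is 0 — not a tautology.
In G6: at p1 = 0, p2 = 0 the value is 0 — not a tautology.

neither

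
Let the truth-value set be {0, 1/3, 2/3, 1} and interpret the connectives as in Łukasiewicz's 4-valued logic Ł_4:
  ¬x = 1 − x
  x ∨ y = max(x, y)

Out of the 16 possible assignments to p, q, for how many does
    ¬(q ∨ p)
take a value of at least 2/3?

4

p = 0, q = 0 ↦ 1  ≥
p = 0, q = 1/3 ↦ 2/3  ≥
p = 0, q = 2/3 ↦ 1/3  <
p = 0, q = 1 ↦ 0  <
p = 1/3, q = 0 ↦ 2/3  ≥
p = 1/3, q = 1/3 ↦ 2/3  ≥
p = 1/3, q = 2/3 ↦ 1/3  <
p = 1/3, q = 1 ↦ 0  <
p = 2/3, q = 0 ↦ 1/3  <
p = 2/3, q = 1/3 ↦ 1/3  <
p = 2/3, q = 2/3 ↦ 1/3  <
p = 2/3, q = 1 ↦ 0  <
p = 1, q = 0 ↦ 0  <
p = 1, q = 1/3 ↦ 0  <
p = 1, q = 2/3 ↦ 0  <
p = 1, q = 1 ↦ 0  <
So 4 of the 16 assignments meet the threshold.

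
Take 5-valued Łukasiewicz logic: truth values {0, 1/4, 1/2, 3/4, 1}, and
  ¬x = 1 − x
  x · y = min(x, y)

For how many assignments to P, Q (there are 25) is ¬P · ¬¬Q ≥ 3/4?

4

value 1: 1 assignment (counts)
value 3/4: 3 assignments (counts)
value 1/2: 5 assignments
value 1/4: 7 assignments
value 0: 9 assignments
So 4 of the 25 assignments meet the threshold.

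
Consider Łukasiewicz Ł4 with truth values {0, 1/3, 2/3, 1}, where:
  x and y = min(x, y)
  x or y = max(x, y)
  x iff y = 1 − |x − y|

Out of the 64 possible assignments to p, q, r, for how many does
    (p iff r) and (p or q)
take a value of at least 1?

7

value 1: 7 assignments (counts)
value 2/3: 23 assignments
value 1/3: 23 assignments
value 0: 11 assignments
So 7 of the 64 assignments meet the threshold.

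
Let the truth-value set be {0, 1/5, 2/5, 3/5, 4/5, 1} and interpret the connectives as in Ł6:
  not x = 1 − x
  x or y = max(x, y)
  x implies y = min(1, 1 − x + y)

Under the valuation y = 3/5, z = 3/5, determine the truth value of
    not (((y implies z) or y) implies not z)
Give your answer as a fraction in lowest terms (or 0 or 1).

y implies z = 3/5 implies 3/5 = 1
(y implies z) or y = 1 or 3/5 = 1
not z = not 3/5 = 2/5
((y implies z) or y) implies not z = 1 implies 2/5 = 2/5
not (((y implies z) or y) implies not z) = not 2/5 = 3/5

3/5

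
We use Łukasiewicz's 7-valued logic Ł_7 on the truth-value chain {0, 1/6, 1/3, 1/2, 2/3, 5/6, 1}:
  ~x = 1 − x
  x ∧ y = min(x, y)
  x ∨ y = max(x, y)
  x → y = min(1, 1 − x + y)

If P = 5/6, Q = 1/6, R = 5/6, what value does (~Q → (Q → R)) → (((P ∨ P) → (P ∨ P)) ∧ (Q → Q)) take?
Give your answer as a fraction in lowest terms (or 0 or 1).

1

~Q = ~1/6 = 5/6
Q → R = 1/6 → 5/6 = 1
~Q → (Q → R) = 5/6 → 1 = 1
P ∨ P = 5/6 ∨ 5/6 = 5/6
P ∨ P = 5/6 ∨ 5/6 = 5/6
(P ∨ P) → (P ∨ P) = 5/6 → 5/6 = 1
Q → Q = 1/6 → 1/6 = 1
((P ∨ P) → (P ∨ P)) ∧ (Q → Q) = 1 ∧ 1 = 1
(~Q → (Q → R)) → (((P ∨ P) → (P ∨ P)) ∧ (Q → Q)) = 1 → 1 = 1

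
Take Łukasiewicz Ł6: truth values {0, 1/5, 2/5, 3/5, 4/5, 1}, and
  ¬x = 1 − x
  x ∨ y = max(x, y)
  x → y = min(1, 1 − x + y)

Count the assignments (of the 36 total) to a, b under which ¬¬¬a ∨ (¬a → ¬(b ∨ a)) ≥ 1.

value 1: 26 assignments (counts)
value 4/5: 7 assignments
value 3/5: 3 assignments
So 26 of the 36 assignments meet the threshold.

26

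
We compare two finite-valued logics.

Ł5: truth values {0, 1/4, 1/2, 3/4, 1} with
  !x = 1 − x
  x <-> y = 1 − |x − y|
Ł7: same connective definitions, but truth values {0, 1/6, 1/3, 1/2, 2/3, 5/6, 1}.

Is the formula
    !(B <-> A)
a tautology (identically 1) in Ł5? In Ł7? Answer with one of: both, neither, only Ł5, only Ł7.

neither

In Ł5: at A = 0, B = 0 the value is 0 — not a tautology.
In Ł7: at A = 0, B = 0 the value is 0 — not a tautology.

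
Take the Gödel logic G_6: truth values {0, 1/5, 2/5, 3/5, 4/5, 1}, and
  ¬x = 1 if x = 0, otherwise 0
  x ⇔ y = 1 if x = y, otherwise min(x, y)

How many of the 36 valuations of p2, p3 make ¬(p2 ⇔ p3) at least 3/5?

10

value 1: 10 assignments (counts)
value 0: 26 assignments
So 10 of the 36 assignments meet the threshold.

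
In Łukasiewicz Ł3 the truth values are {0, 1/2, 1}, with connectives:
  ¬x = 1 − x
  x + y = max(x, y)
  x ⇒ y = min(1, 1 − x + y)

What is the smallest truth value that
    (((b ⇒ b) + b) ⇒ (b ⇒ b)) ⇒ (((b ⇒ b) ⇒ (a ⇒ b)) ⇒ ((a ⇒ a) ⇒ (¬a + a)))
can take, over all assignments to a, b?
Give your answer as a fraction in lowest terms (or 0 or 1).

Take a = 1/2, b = 1/2:
b ⇒ b = 1/2 ⇒ 1/2 = 1
(b ⇒ b) + b = 1 + 1/2 = 1
b ⇒ b = 1/2 ⇒ 1/2 = 1
((b ⇒ b) + b) ⇒ (b ⇒ b) = 1 ⇒ 1 = 1
b ⇒ b = 1/2 ⇒ 1/2 = 1
a ⇒ b = 1/2 ⇒ 1/2 = 1
(b ⇒ b) ⇒ (a ⇒ b) = 1 ⇒ 1 = 1
a ⇒ a = 1/2 ⇒ 1/2 = 1
¬a = ¬1/2 = 1/2
¬a + a = 1/2 + 1/2 = 1/2
(a ⇒ a) ⇒ (¬a + a) = 1 ⇒ 1/2 = 1/2
((b ⇒ b) ⇒ (a ⇒ b)) ⇒ ((a ⇒ a) ⇒ (¬a + a)) = 1 ⇒ 1/2 = 1/2
(((b ⇒ b) + b) ⇒ (b ⇒ b)) ⇒ (((b ⇒ b) ⇒ (a ⇒ b)) ⇒ ((a ⇒ a) ⇒ (¬a + a))) = 1 ⇒ 1/2 = 1/2
No assignment yields a value below 1/2, so this is the minimum.

1/2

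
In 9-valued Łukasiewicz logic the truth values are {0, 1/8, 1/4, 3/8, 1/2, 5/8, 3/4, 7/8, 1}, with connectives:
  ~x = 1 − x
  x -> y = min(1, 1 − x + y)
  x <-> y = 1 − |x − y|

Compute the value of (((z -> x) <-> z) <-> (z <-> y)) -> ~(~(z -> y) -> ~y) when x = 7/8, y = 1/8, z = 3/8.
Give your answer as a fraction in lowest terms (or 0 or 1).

3/8

z -> x = 3/8 -> 7/8 = 1
(z -> x) <-> z = 1 <-> 3/8 = 3/8
z <-> y = 3/8 <-> 1/8 = 3/4
((z -> x) <-> z) <-> (z <-> y) = 3/8 <-> 3/4 = 5/8
z -> y = 3/8 -> 1/8 = 3/4
~(z -> y) = ~3/4 = 1/4
~y = ~1/8 = 7/8
~(z -> y) -> ~y = 1/4 -> 7/8 = 1
~(~(z -> y) -> ~y) = ~1 = 0
(((z -> x) <-> z) <-> (z <-> y)) -> ~(~(z -> y) -> ~y) = 5/8 -> 0 = 3/8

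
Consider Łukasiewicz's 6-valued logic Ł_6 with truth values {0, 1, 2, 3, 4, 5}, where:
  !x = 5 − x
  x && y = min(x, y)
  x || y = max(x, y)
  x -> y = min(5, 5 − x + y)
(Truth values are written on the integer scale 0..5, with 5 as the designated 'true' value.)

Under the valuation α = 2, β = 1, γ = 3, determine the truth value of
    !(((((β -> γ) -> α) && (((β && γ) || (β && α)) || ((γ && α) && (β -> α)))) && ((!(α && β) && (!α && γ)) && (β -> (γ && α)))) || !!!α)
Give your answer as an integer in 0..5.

β -> γ = 1 -> 3 = 5
(β -> γ) -> α = 5 -> 2 = 2
β && γ = 1 && 3 = 1
β && α = 1 && 2 = 1
(β && γ) || (β && α) = 1 || 1 = 1
γ && α = 3 && 2 = 2
β -> α = 1 -> 2 = 5
(γ && α) && (β -> α) = 2 && 5 = 2
((β && γ) || (β && α)) || ((γ && α) && (β -> α)) = 1 || 2 = 2
((β -> γ) -> α) && (((β && γ) || (β && α)) || ((γ && α) && (β -> α))) = 2 && 2 = 2
α && β = 2 && 1 = 1
!(α && β) = !1 = 4
!α = !2 = 3
!α && γ = 3 && 3 = 3
!(α && β) && (!α && γ) = 4 && 3 = 3
γ && α = 3 && 2 = 2
β -> (γ && α) = 1 -> 2 = 5
(!(α && β) && (!α && γ)) && (β -> (γ && α)) = 3 && 5 = 3
(((β -> γ) -> α) && (((β && γ) || (β && α)) || ((γ && α) && (β -> α)))) && ((!(α && β) && (!α && γ)) && (β -> (γ && α))) = 2 && 3 = 2
!α = !2 = 3
!!α = !3 = 2
!!!α = !2 = 3
((((β -> γ) -> α) && (((β && γ) || (β && α)) || ((γ && α) && (β -> α)))) && ((!(α && β) && (!α && γ)) && (β -> (γ && α)))) || !!!α = 2 || 3 = 3
!(((((β -> γ) -> α) && (((β && γ) || (β && α)) || ((γ && α) && (β -> α)))) && ((!(α && β) && (!α && γ)) && (β -> (γ && α)))) || !!!α) = !3 = 2

2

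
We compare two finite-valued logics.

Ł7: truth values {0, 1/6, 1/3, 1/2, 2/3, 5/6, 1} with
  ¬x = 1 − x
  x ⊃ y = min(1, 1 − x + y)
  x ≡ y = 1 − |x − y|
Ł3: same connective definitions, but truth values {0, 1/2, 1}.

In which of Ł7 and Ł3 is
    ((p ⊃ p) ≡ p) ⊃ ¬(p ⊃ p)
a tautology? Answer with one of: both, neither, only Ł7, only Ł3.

In Ł7: at p = 1/6 the value is 5/6 — not a tautology.
In Ł3: at p = 1/2 the value is 1/2 — not a tautology.

neither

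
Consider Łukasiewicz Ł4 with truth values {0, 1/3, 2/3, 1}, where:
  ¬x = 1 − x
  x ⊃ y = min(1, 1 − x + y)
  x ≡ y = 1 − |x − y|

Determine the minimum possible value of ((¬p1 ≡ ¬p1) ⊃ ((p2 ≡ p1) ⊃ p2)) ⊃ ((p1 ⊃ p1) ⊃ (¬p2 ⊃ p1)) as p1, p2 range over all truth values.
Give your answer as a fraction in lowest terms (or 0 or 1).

Take p1 = 0, p2 = 1/3:
¬p1 = ¬0 = 1
¬p1 = ¬0 = 1
¬p1 ≡ ¬p1 = 1 ≡ 1 = 1
p2 ≡ p1 = 1/3 ≡ 0 = 2/3
(p2 ≡ p1) ⊃ p2 = 2/3 ⊃ 1/3 = 2/3
(¬p1 ≡ ¬p1) ⊃ ((p2 ≡ p1) ⊃ p2) = 1 ⊃ 2/3 = 2/3
p1 ⊃ p1 = 0 ⊃ 0 = 1
¬p2 = ¬1/3 = 2/3
¬p2 ⊃ p1 = 2/3 ⊃ 0 = 1/3
(p1 ⊃ p1) ⊃ (¬p2 ⊃ p1) = 1 ⊃ 1/3 = 1/3
((¬p1 ≡ ¬p1) ⊃ ((p2 ≡ p1) ⊃ p2)) ⊃ ((p1 ⊃ p1) ⊃ (¬p2 ⊃ p1)) = 2/3 ⊃ 1/3 = 2/3
No assignment yields a value below 2/3, so this is the minimum.

2/3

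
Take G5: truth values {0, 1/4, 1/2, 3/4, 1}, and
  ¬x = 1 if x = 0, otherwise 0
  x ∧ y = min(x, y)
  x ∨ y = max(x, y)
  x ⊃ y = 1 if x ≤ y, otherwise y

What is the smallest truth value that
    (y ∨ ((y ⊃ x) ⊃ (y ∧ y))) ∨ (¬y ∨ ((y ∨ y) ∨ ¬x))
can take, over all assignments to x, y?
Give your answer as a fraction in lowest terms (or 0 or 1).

Take x = 1/4, y = 1/4:
y ⊃ x = 1/4 ⊃ 1/4 = 1
y ∧ y = 1/4 ∧ 1/4 = 1/4
(y ⊃ x) ⊃ (y ∧ y) = 1 ⊃ 1/4 = 1/4
y ∨ ((y ⊃ x) ⊃ (y ∧ y)) = 1/4 ∨ 1/4 = 1/4
¬y = ¬1/4 = 0
y ∨ y = 1/4 ∨ 1/4 = 1/4
¬x = ¬1/4 = 0
(y ∨ y) ∨ ¬x = 1/4 ∨ 0 = 1/4
¬y ∨ ((y ∨ y) ∨ ¬x) = 0 ∨ 1/4 = 1/4
(y ∨ ((y ⊃ x) ⊃ (y ∧ y))) ∨ (¬y ∨ ((y ∨ y) ∨ ¬x)) = 1/4 ∨ 1/4 = 1/4
No assignment yields a value below 1/4, so this is the minimum.

1/4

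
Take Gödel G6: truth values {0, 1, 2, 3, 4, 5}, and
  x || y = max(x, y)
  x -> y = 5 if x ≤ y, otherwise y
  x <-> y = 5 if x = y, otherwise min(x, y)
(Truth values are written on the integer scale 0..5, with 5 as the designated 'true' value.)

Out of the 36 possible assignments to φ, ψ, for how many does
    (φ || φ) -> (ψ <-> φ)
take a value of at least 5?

value 5: 21 assignments (counts)
value 4: 1 assignment
value 3: 2 assignments
value 2: 3 assignments
value 1: 4 assignments
value 0: 5 assignments
So 21 of the 36 assignments meet the threshold.

21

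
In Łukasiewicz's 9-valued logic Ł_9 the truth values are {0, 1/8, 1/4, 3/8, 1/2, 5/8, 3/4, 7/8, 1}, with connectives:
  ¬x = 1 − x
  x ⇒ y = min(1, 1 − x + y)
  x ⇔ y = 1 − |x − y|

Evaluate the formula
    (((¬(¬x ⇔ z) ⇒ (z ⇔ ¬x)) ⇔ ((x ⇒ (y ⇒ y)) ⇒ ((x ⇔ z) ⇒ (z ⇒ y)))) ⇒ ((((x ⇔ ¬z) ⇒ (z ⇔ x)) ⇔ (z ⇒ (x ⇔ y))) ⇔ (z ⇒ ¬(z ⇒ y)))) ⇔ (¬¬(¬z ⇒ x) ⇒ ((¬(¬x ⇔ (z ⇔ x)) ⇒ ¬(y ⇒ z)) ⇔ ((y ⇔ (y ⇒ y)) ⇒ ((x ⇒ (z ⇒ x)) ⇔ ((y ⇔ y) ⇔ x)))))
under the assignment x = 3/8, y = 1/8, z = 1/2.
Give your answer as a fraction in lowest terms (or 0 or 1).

7/8

¬x = ¬3/8 = 5/8
¬x ⇔ z = 5/8 ⇔ 1/2 = 7/8
¬(¬x ⇔ z) = ¬7/8 = 1/8
¬x = ¬3/8 = 5/8
z ⇔ ¬x = 1/2 ⇔ 5/8 = 7/8
¬(¬x ⇔ z) ⇒ (z ⇔ ¬x) = 1/8 ⇒ 7/8 = 1
y ⇒ y = 1/8 ⇒ 1/8 = 1
x ⇒ (y ⇒ y) = 3/8 ⇒ 1 = 1
x ⇔ z = 3/8 ⇔ 1/2 = 7/8
z ⇒ y = 1/2 ⇒ 1/8 = 5/8
(x ⇔ z) ⇒ (z ⇒ y) = 7/8 ⇒ 5/8 = 3/4
(x ⇒ (y ⇒ y)) ⇒ ((x ⇔ z) ⇒ (z ⇒ y)) = 1 ⇒ 3/4 = 3/4
(¬(¬x ⇔ z) ⇒ (z ⇔ ¬x)) ⇔ ((x ⇒ (y ⇒ y)) ⇒ ((x ⇔ z) ⇒ (z ⇒ y))) = 1 ⇔ 3/4 = 3/4
¬z = ¬1/2 = 1/2
x ⇔ ¬z = 3/8 ⇔ 1/2 = 7/8
z ⇔ x = 1/2 ⇔ 3/8 = 7/8
(x ⇔ ¬z) ⇒ (z ⇔ x) = 7/8 ⇒ 7/8 = 1
x ⇔ y = 3/8 ⇔ 1/8 = 3/4
z ⇒ (x ⇔ y) = 1/2 ⇒ 3/4 = 1
((x ⇔ ¬z) ⇒ (z ⇔ x)) ⇔ (z ⇒ (x ⇔ y)) = 1 ⇔ 1 = 1
z ⇒ y = 1/2 ⇒ 1/8 = 5/8
¬(z ⇒ y) = ¬5/8 = 3/8
z ⇒ ¬(z ⇒ y) = 1/2 ⇒ 3/8 = 7/8
(((x ⇔ ¬z) ⇒ (z ⇔ x)) ⇔ (z ⇒ (x ⇔ y))) ⇔ (z ⇒ ¬(z ⇒ y)) = 1 ⇔ 7/8 = 7/8
((¬(¬x ⇔ z) ⇒ (z ⇔ ¬x)) ⇔ ((x ⇒ (y ⇒ y)) ⇒ ((x ⇔ z) ⇒ (z ⇒ y)))) ⇒ ((((x ⇔ ¬z) ⇒ (z ⇔ x)) ⇔ (z ⇒ (x ⇔ y))) ⇔ (z ⇒ ¬(z ⇒ y))) = 3/4 ⇒ 7/8 = 1
¬z = ¬1/2 = 1/2
¬z ⇒ x = 1/2 ⇒ 3/8 = 7/8
¬(¬z ⇒ x) = ¬7/8 = 1/8
¬¬(¬z ⇒ x) = ¬1/8 = 7/8
¬x = ¬3/8 = 5/8
z ⇔ x = 1/2 ⇔ 3/8 = 7/8
¬x ⇔ (z ⇔ x) = 5/8 ⇔ 7/8 = 3/4
¬(¬x ⇔ (z ⇔ x)) = ¬3/4 = 1/4
y ⇒ z = 1/8 ⇒ 1/2 = 1
¬(y ⇒ z) = ¬1 = 0
¬(¬x ⇔ (z ⇔ x)) ⇒ ¬(y ⇒ z) = 1/4 ⇒ 0 = 3/4
y ⇒ y = 1/8 ⇒ 1/8 = 1
y ⇔ (y ⇒ y) = 1/8 ⇔ 1 = 1/8
z ⇒ x = 1/2 ⇒ 3/8 = 7/8
x ⇒ (z ⇒ x) = 3/8 ⇒ 7/8 = 1
y ⇔ y = 1/8 ⇔ 1/8 = 1
(y ⇔ y) ⇔ x = 1 ⇔ 3/8 = 3/8
(x ⇒ (z ⇒ x)) ⇔ ((y ⇔ y) ⇔ x) = 1 ⇔ 3/8 = 3/8
(y ⇔ (y ⇒ y)) ⇒ ((x ⇒ (z ⇒ x)) ⇔ ((y ⇔ y) ⇔ x)) = 1/8 ⇒ 3/8 = 1
(¬(¬x ⇔ (z ⇔ x)) ⇒ ¬(y ⇒ z)) ⇔ ((y ⇔ (y ⇒ y)) ⇒ ((x ⇒ (z ⇒ x)) ⇔ ((y ⇔ y) ⇔ x))) = 3/4 ⇔ 1 = 3/4
¬¬(¬z ⇒ x) ⇒ ((¬(¬x ⇔ (z ⇔ x)) ⇒ ¬(y ⇒ z)) ⇔ ((y ⇔ (y ⇒ y)) ⇒ ((x ⇒ (z ⇒ x)) ⇔ ((y ⇔ y) ⇔ x)))) = 7/8 ⇒ 3/4 = 7/8
(((¬(¬x ⇔ z) ⇒ (z ⇔ ¬x)) ⇔ ((x ⇒ (y ⇒ y)) ⇒ ((x ⇔ z) ⇒ (z ⇒ y)))) ⇒ ((((x ⇔ ¬z) ⇒ (z ⇔ x)) ⇔ (z ⇒ (x ⇔ y))) ⇔ (z ⇒ ¬(z ⇒ y)))) ⇔ (¬¬(¬z ⇒ x) ⇒ ((¬(¬x ⇔ (z ⇔ x)) ⇒ ¬(y ⇒ z)) ⇔ ((y ⇔ (y ⇒ y)) ⇒ ((x ⇒ (z ⇒ x)) ⇔ ((y ⇔ y) ⇔ x))))) = 1 ⇔ 7/8 = 7/8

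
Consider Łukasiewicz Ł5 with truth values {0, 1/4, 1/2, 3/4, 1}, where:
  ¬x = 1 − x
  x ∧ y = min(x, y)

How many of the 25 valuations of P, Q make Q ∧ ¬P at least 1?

value 1: 1 assignment (counts)
value 3/4: 3 assignments
value 1/2: 5 assignments
value 1/4: 7 assignments
value 0: 9 assignments
So 1 of the 25 assignments meets the threshold.

1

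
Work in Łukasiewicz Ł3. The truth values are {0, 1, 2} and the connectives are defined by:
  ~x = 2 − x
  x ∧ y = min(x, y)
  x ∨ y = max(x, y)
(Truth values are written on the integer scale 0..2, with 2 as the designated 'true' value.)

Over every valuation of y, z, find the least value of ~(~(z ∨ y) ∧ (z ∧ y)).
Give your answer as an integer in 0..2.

Take y = 1, z = 1:
z ∨ y = 1 ∨ 1 = 1
~(z ∨ y) = ~1 = 1
z ∧ y = 1 ∧ 1 = 1
~(z ∨ y) ∧ (z ∧ y) = 1 ∧ 1 = 1
~(~(z ∨ y) ∧ (z ∧ y)) = ~1 = 1
No assignment yields a value below 1, so this is the minimum.

1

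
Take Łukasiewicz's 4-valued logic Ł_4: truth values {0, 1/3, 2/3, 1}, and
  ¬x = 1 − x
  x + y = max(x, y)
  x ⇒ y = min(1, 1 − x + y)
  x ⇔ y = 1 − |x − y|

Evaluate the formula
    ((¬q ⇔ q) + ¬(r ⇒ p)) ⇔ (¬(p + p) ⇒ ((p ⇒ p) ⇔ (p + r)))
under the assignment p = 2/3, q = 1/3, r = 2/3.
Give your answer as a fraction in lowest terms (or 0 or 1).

¬q = ¬1/3 = 2/3
¬q ⇔ q = 2/3 ⇔ 1/3 = 2/3
r ⇒ p = 2/3 ⇒ 2/3 = 1
¬(r ⇒ p) = ¬1 = 0
(¬q ⇔ q) + ¬(r ⇒ p) = 2/3 + 0 = 2/3
p + p = 2/3 + 2/3 = 2/3
¬(p + p) = ¬2/3 = 1/3
p ⇒ p = 2/3 ⇒ 2/3 = 1
p + r = 2/3 + 2/3 = 2/3
(p ⇒ p) ⇔ (p + r) = 1 ⇔ 2/3 = 2/3
¬(p + p) ⇒ ((p ⇒ p) ⇔ (p + r)) = 1/3 ⇒ 2/3 = 1
((¬q ⇔ q) + ¬(r ⇒ p)) ⇔ (¬(p + p) ⇒ ((p ⇒ p) ⇔ (p + r))) = 2/3 ⇔ 1 = 2/3

2/3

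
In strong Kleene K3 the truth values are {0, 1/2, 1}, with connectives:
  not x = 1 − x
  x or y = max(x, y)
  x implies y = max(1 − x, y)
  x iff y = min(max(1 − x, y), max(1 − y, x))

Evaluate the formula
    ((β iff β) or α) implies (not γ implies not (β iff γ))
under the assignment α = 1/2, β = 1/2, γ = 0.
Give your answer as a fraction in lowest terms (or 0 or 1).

1/2

β iff β = 1/2 iff 1/2 = 1/2
(β iff β) or α = 1/2 or 1/2 = 1/2
not γ = not 0 = 1
β iff γ = 1/2 iff 0 = 1/2
not (β iff γ) = not 1/2 = 1/2
not γ implies not (β iff γ) = 1 implies 1/2 = 1/2
((β iff β) or α) implies (not γ implies not (β iff γ)) = 1/2 implies 1/2 = 1/2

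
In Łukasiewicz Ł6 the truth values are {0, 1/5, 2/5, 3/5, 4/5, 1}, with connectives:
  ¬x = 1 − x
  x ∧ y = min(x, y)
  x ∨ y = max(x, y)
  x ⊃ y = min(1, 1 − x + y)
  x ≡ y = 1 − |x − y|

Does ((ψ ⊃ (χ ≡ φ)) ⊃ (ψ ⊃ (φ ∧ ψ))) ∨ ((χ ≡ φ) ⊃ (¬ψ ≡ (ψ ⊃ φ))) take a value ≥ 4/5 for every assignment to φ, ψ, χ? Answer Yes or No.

Counterexample: take φ = 2/5, ψ = 4/5, χ = 2/5.
χ ≡ φ = 2/5 ≡ 2/5 = 1
ψ ⊃ (χ ≡ φ) = 4/5 ⊃ 1 = 1
φ ∧ ψ = 2/5 ∧ 4/5 = 2/5
ψ ⊃ (φ ∧ ψ) = 4/5 ⊃ 2/5 = 3/5
(ψ ⊃ (χ ≡ φ)) ⊃ (ψ ⊃ (φ ∧ ψ)) = 1 ⊃ 3/5 = 3/5
χ ≡ φ = 2/5 ≡ 2/5 = 1
¬ψ = ¬4/5 = 1/5
ψ ⊃ φ = 4/5 ⊃ 2/5 = 3/5
¬ψ ≡ (ψ ⊃ φ) = 1/5 ≡ 3/5 = 3/5
(χ ≡ φ) ⊃ (¬ψ ≡ (ψ ⊃ φ)) = 1 ⊃ 3/5 = 3/5
((ψ ⊃ (χ ≡ φ)) ⊃ (ψ ⊃ (φ ∧ ψ))) ∨ ((χ ≡ φ) ⊃ (¬ψ ≡ (ψ ⊃ φ))) = 3/5 ∨ 3/5 = 3/5
This gives 3/5, which is below 4/5.

No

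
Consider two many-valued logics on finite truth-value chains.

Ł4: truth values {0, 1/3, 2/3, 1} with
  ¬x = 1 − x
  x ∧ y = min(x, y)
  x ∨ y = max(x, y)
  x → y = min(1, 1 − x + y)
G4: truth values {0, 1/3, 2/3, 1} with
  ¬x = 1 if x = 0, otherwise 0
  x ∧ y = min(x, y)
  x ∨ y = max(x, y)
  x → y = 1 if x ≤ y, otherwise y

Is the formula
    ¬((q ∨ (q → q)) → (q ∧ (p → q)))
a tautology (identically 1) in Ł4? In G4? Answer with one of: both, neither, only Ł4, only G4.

In Ł4: at p = 0, q = 1/3 the value is 2/3 — not a tautology.
In G4: at p = 0, q = 1/3 the value is 0 — not a tautology.

neither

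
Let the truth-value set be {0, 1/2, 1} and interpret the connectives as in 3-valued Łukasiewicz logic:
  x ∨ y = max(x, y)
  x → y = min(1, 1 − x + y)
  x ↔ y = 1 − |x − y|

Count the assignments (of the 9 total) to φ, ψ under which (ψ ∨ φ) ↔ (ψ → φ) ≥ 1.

4

φ = 0, ψ = 0 ↦ 0  <
φ = 0, ψ = 1/2 ↦ 1  ≥
φ = 0, ψ = 1 ↦ 0  <
φ = 1/2, ψ = 0 ↦ 1/2  <
φ = 1/2, ψ = 1/2 ↦ 1/2  <
φ = 1/2, ψ = 1 ↦ 1/2  <
φ = 1, ψ = 0 ↦ 1  ≥
φ = 1, ψ = 1/2 ↦ 1  ≥
φ = 1, ψ = 1 ↦ 1  ≥
So 4 of the 9 assignments meet the threshold.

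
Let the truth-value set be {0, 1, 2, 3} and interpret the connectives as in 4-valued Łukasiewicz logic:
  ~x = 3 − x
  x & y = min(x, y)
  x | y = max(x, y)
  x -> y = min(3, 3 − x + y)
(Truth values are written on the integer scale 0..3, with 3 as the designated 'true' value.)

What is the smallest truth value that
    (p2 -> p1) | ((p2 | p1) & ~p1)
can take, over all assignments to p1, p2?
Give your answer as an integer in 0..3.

Take p1 = 0, p2 = 1:
p2 -> p1 = 1 -> 0 = 2
p2 | p1 = 1 | 0 = 1
~p1 = ~0 = 3
(p2 | p1) & ~p1 = 1 & 3 = 1
(p2 -> p1) | ((p2 | p1) & ~p1) = 2 | 1 = 2
No assignment yields a value below 2, so this is the minimum.

2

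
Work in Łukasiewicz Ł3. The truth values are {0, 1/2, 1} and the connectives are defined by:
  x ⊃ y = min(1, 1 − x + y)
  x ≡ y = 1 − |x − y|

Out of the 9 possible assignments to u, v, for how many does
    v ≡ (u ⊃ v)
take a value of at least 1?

u = 0, v = 0 ↦ 0  <
u = 0, v = 1/2 ↦ 1/2  <
u = 0, v = 1 ↦ 1  ≥
u = 1/2, v = 0 ↦ 1/2  <
u = 1/2, v = 1/2 ↦ 1/2  <
u = 1/2, v = 1 ↦ 1  ≥
u = 1, v = 0 ↦ 1  ≥
u = 1, v = 1/2 ↦ 1  ≥
u = 1, v = 1 ↦ 1  ≥
So 5 of the 9 assignments meet the threshold.

5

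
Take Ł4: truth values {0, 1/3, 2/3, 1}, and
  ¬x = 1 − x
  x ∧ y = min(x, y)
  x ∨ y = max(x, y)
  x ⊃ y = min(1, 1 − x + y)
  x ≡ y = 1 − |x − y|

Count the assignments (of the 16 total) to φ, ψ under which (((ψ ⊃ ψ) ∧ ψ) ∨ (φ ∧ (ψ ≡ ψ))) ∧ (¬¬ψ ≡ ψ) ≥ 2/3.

φ = 0, ψ = 0 ↦ 0  <
φ = 0, ψ = 1/3 ↦ 1/3  <
φ = 0, ψ = 2/3 ↦ 2/3  ≥
φ = 0, ψ = 1 ↦ 1  ≥
φ = 1/3, ψ = 0 ↦ 1/3  <
φ = 1/3, ψ = 1/3 ↦ 1/3  <
φ = 1/3, ψ = 2/3 ↦ 2/3  ≥
φ = 1/3, ψ = 1 ↦ 1  ≥
φ = 2/3, ψ = 0 ↦ 2/3  ≥
φ = 2/3, ψ = 1/3 ↦ 2/3  ≥
φ = 2/3, ψ = 2/3 ↦ 2/3  ≥
φ = 2/3, ψ = 1 ↦ 1  ≥
φ = 1, ψ = 0 ↦ 1  ≥
φ = 1, ψ = 1/3 ↦ 1  ≥
φ = 1, ψ = 2/3 ↦ 1  ≥
φ = 1, ψ = 1 ↦ 1  ≥
So 12 of the 16 assignments meet the threshold.

12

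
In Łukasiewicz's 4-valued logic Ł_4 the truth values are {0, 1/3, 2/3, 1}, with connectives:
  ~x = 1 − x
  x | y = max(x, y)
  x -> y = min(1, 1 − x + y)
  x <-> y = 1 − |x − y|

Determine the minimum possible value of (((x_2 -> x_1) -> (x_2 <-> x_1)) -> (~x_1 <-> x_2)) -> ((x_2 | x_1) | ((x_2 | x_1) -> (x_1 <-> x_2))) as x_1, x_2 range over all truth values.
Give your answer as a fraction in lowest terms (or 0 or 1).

Take x_1 = 2/3, x_2 = 0:
x_2 -> x_1 = 0 -> 2/3 = 1
x_2 <-> x_1 = 0 <-> 2/3 = 1/3
(x_2 -> x_1) -> (x_2 <-> x_1) = 1 -> 1/3 = 1/3
~x_1 = ~2/3 = 1/3
~x_1 <-> x_2 = 1/3 <-> 0 = 2/3
((x_2 -> x_1) -> (x_2 <-> x_1)) -> (~x_1 <-> x_2) = 1/3 -> 2/3 = 1
x_2 | x_1 = 0 | 2/3 = 2/3
x_2 | x_1 = 0 | 2/3 = 2/3
x_1 <-> x_2 = 2/3 <-> 0 = 1/3
(x_2 | x_1) -> (x_1 <-> x_2) = 2/3 -> 1/3 = 2/3
(x_2 | x_1) | ((x_2 | x_1) -> (x_1 <-> x_2)) = 2/3 | 2/3 = 2/3
(((x_2 -> x_1) -> (x_2 <-> x_1)) -> (~x_1 <-> x_2)) -> ((x_2 | x_1) | ((x_2 | x_1) -> (x_1 <-> x_2))) = 1 -> 2/3 = 2/3
No assignment yields a value below 2/3, so this is the minimum.

2/3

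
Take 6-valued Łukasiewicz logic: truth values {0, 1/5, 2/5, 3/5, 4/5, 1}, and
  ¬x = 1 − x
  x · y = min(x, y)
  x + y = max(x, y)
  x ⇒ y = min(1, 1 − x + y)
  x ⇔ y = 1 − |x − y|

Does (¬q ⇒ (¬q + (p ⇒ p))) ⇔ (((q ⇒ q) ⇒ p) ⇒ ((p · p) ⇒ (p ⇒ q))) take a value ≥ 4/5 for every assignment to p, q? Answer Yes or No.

No

Counterexample: take p = 4/5, q = 0.
¬q = ¬0 = 1
¬q = ¬0 = 1
p ⇒ p = 4/5 ⇒ 4/5 = 1
¬q + (p ⇒ p) = 1 + 1 = 1
¬q ⇒ (¬q + (p ⇒ p)) = 1 ⇒ 1 = 1
q ⇒ q = 0 ⇒ 0 = 1
(q ⇒ q) ⇒ p = 1 ⇒ 4/5 = 4/5
p · p = 4/5 · 4/5 = 4/5
p ⇒ q = 4/5 ⇒ 0 = 1/5
(p · p) ⇒ (p ⇒ q) = 4/5 ⇒ 1/5 = 2/5
((q ⇒ q) ⇒ p) ⇒ ((p · p) ⇒ (p ⇒ q)) = 4/5 ⇒ 2/5 = 3/5
(¬q ⇒ (¬q + (p ⇒ p))) ⇔ (((q ⇒ q) ⇒ p) ⇒ ((p · p) ⇒ (p ⇒ q))) = 1 ⇔ 3/5 = 3/5
This gives 3/5, which is below 4/5.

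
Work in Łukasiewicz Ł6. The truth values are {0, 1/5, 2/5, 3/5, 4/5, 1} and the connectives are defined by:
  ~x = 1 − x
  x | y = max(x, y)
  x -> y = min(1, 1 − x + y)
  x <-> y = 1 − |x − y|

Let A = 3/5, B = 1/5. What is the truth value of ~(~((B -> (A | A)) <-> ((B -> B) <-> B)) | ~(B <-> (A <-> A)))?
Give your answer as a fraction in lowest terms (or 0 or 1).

1/5

A | A = 3/5 | 3/5 = 3/5
B -> (A | A) = 1/5 -> 3/5 = 1
B -> B = 1/5 -> 1/5 = 1
(B -> B) <-> B = 1 <-> 1/5 = 1/5
(B -> (A | A)) <-> ((B -> B) <-> B) = 1 <-> 1/5 = 1/5
~((B -> (A | A)) <-> ((B -> B) <-> B)) = ~1/5 = 4/5
A <-> A = 3/5 <-> 3/5 = 1
B <-> (A <-> A) = 1/5 <-> 1 = 1/5
~(B <-> (A <-> A)) = ~1/5 = 4/5
~((B -> (A | A)) <-> ((B -> B) <-> B)) | ~(B <-> (A <-> A)) = 4/5 | 4/5 = 4/5
~(~((B -> (A | A)) <-> ((B -> B) <-> B)) | ~(B <-> (A <-> A))) = ~4/5 = 1/5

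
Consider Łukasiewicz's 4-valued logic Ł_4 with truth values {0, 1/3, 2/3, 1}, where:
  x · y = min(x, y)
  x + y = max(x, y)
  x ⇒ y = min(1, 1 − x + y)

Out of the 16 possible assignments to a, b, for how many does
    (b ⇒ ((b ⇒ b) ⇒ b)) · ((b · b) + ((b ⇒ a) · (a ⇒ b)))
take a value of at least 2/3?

13

a = 0, b = 0 ↦ 1  ≥
a = 0, b = 1/3 ↦ 2/3  ≥
a = 0, b = 2/3 ↦ 2/3  ≥
a = 0, b = 1 ↦ 1  ≥
a = 1/3, b = 0 ↦ 2/3  ≥
a = 1/3, b = 1/3 ↦ 1  ≥
a = 1/3, b = 2/3 ↦ 2/3  ≥
a = 1/3, b = 1 ↦ 1  ≥
a = 2/3, b = 0 ↦ 1/3  <
a = 2/3, b = 1/3 ↦ 2/3  ≥
a = 2/3, b = 2/3 ↦ 1  ≥
a = 2/3, b = 1 ↦ 1  ≥
a = 1, b = 0 ↦ 0  <
a = 1, b = 1/3 ↦ 1/3  <
a = 1, b = 2/3 ↦ 2/3  ≥
a = 1, b = 1 ↦ 1  ≥
So 13 of the 16 assignments meet the threshold.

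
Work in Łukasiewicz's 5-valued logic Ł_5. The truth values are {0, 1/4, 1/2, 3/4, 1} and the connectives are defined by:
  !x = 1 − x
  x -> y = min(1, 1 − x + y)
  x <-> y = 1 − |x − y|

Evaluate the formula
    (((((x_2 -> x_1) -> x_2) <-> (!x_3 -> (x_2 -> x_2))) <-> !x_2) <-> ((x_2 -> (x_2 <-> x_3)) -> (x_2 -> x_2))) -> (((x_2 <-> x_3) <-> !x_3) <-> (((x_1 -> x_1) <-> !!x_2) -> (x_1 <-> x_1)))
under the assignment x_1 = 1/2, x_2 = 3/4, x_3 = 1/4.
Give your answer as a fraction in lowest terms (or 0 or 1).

1

x_2 -> x_1 = 3/4 -> 1/2 = 3/4
(x_2 -> x_1) -> x_2 = 3/4 -> 3/4 = 1
!x_3 = !1/4 = 3/4
x_2 -> x_2 = 3/4 -> 3/4 = 1
!x_3 -> (x_2 -> x_2) = 3/4 -> 1 = 1
((x_2 -> x_1) -> x_2) <-> (!x_3 -> (x_2 -> x_2)) = 1 <-> 1 = 1
!x_2 = !3/4 = 1/4
(((x_2 -> x_1) -> x_2) <-> (!x_3 -> (x_2 -> x_2))) <-> !x_2 = 1 <-> 1/4 = 1/4
x_2 <-> x_3 = 3/4 <-> 1/4 = 1/2
x_2 -> (x_2 <-> x_3) = 3/4 -> 1/2 = 3/4
x_2 -> x_2 = 3/4 -> 3/4 = 1
(x_2 -> (x_2 <-> x_3)) -> (x_2 -> x_2) = 3/4 -> 1 = 1
((((x_2 -> x_1) -> x_2) <-> (!x_3 -> (x_2 -> x_2))) <-> !x_2) <-> ((x_2 -> (x_2 <-> x_3)) -> (x_2 -> x_2)) = 1/4 <-> 1 = 1/4
x_2 <-> x_3 = 3/4 <-> 1/4 = 1/2
!x_3 = !1/4 = 3/4
(x_2 <-> x_3) <-> !x_3 = 1/2 <-> 3/4 = 3/4
x_1 -> x_1 = 1/2 -> 1/2 = 1
!x_2 = !3/4 = 1/4
!!x_2 = !1/4 = 3/4
(x_1 -> x_1) <-> !!x_2 = 1 <-> 3/4 = 3/4
x_1 <-> x_1 = 1/2 <-> 1/2 = 1
((x_1 -> x_1) <-> !!x_2) -> (x_1 <-> x_1) = 3/4 -> 1 = 1
((x_2 <-> x_3) <-> !x_3) <-> (((x_1 -> x_1) <-> !!x_2) -> (x_1 <-> x_1)) = 3/4 <-> 1 = 3/4
(((((x_2 -> x_1) -> x_2) <-> (!x_3 -> (x_2 -> x_2))) <-> !x_2) <-> ((x_2 -> (x_2 <-> x_3)) -> (x_2 -> x_2))) -> (((x_2 <-> x_3) <-> !x_3) <-> (((x_1 -> x_1) <-> !!x_2) -> (x_1 <-> x_1))) = 1/4 -> 3/4 = 1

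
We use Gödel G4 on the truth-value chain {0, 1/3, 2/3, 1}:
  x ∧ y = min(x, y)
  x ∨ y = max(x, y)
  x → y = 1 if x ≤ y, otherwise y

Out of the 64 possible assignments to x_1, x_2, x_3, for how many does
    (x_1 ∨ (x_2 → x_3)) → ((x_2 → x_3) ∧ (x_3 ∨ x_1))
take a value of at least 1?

value 1: 32 assignments (counts)
value 2/3: 13 assignments
value 1/3: 9 assignments
value 0: 10 assignments
So 32 of the 64 assignments meet the threshold.

32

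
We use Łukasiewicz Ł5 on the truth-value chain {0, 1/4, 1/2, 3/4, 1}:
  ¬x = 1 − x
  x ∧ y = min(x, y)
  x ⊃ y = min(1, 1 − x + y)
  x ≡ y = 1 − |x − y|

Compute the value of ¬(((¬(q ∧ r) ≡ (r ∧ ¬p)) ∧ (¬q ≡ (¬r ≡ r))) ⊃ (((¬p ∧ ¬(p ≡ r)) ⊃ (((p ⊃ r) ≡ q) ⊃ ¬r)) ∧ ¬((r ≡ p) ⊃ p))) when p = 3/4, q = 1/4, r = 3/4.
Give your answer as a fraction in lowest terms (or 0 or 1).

q ∧ r = 1/4 ∧ 3/4 = 1/4
¬(q ∧ r) = ¬1/4 = 3/4
¬p = ¬3/4 = 1/4
r ∧ ¬p = 3/4 ∧ 1/4 = 1/4
¬(q ∧ r) ≡ (r ∧ ¬p) = 3/4 ≡ 1/4 = 1/2
¬q = ¬1/4 = 3/4
¬r = ¬3/4 = 1/4
¬r ≡ r = 1/4 ≡ 3/4 = 1/2
¬q ≡ (¬r ≡ r) = 3/4 ≡ 1/2 = 3/4
(¬(q ∧ r) ≡ (r ∧ ¬p)) ∧ (¬q ≡ (¬r ≡ r)) = 1/2 ∧ 3/4 = 1/2
¬p = ¬3/4 = 1/4
p ≡ r = 3/4 ≡ 3/4 = 1
¬(p ≡ r) = ¬1 = 0
¬p ∧ ¬(p ≡ r) = 1/4 ∧ 0 = 0
p ⊃ r = 3/4 ⊃ 3/4 = 1
(p ⊃ r) ≡ q = 1 ≡ 1/4 = 1/4
¬r = ¬3/4 = 1/4
((p ⊃ r) ≡ q) ⊃ ¬r = 1/4 ⊃ 1/4 = 1
(¬p ∧ ¬(p ≡ r)) ⊃ (((p ⊃ r) ≡ q) ⊃ ¬r) = 0 ⊃ 1 = 1
r ≡ p = 3/4 ≡ 3/4 = 1
(r ≡ p) ⊃ p = 1 ⊃ 3/4 = 3/4
¬((r ≡ p) ⊃ p) = ¬3/4 = 1/4
((¬p ∧ ¬(p ≡ r)) ⊃ (((p ⊃ r) ≡ q) ⊃ ¬r)) ∧ ¬((r ≡ p) ⊃ p) = 1 ∧ 1/4 = 1/4
((¬(q ∧ r) ≡ (r ∧ ¬p)) ∧ (¬q ≡ (¬r ≡ r))) ⊃ (((¬p ∧ ¬(p ≡ r)) ⊃ (((p ⊃ r) ≡ q) ⊃ ¬r)) ∧ ¬((r ≡ p) ⊃ p)) = 1/2 ⊃ 1/4 = 3/4
¬(((¬(q ∧ r) ≡ (r ∧ ¬p)) ∧ (¬q ≡ (¬r ≡ r))) ⊃ (((¬p ∧ ¬(p ≡ r)) ⊃ (((p ⊃ r) ≡ q) ⊃ ¬r)) ∧ ¬((r ≡ p) ⊃ p))) = ¬3/4 = 1/4

1/4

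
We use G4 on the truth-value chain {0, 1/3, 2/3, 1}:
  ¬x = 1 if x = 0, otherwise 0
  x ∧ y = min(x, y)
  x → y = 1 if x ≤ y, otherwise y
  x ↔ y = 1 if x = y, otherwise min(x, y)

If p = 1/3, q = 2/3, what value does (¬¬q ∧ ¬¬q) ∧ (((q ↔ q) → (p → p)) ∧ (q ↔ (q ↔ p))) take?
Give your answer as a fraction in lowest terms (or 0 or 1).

¬q = ¬2/3 = 0
¬¬q = ¬0 = 1
¬q = ¬2/3 = 0
¬¬q = ¬0 = 1
¬¬q ∧ ¬¬q = 1 ∧ 1 = 1
q ↔ q = 2/3 ↔ 2/3 = 1
p → p = 1/3 → 1/3 = 1
(q ↔ q) → (p → p) = 1 → 1 = 1
q ↔ p = 2/3 ↔ 1/3 = 1/3
q ↔ (q ↔ p) = 2/3 ↔ 1/3 = 1/3
((q ↔ q) → (p → p)) ∧ (q ↔ (q ↔ p)) = 1 ∧ 1/3 = 1/3
(¬¬q ∧ ¬¬q) ∧ (((q ↔ q) → (p → p)) ∧ (q ↔ (q ↔ p))) = 1 ∧ 1/3 = 1/3

1/3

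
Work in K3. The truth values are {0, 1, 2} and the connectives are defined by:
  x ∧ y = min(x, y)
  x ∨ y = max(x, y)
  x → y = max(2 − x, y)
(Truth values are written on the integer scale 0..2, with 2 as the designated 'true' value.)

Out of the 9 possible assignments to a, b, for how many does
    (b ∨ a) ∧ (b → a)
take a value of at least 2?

a = 0, b = 0 ↦ 0  <
a = 0, b = 1 ↦ 1  <
a = 0, b = 2 ↦ 0  <
a = 1, b = 0 ↦ 1  <
a = 1, b = 1 ↦ 1  <
a = 1, b = 2 ↦ 1  <
a = 2, b = 0 ↦ 2  ≥
a = 2, b = 1 ↦ 2  ≥
a = 2, b = 2 ↦ 2  ≥
So 3 of the 9 assignments meet the threshold.

3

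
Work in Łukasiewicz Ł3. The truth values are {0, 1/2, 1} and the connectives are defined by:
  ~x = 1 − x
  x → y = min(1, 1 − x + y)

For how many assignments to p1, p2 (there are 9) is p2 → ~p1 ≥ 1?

p1 = 0, p2 = 0 ↦ 1  ≥
p1 = 0, p2 = 1/2 ↦ 1  ≥
p1 = 0, p2 = 1 ↦ 1  ≥
p1 = 1/2, p2 = 0 ↦ 1  ≥
p1 = 1/2, p2 = 1/2 ↦ 1  ≥
p1 = 1/2, p2 = 1 ↦ 1/2  <
p1 = 1, p2 = 0 ↦ 1  ≥
p1 = 1, p2 = 1/2 ↦ 1/2  <
p1 = 1, p2 = 1 ↦ 0  <
So 6 of the 9 assignments meet the threshold.

6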